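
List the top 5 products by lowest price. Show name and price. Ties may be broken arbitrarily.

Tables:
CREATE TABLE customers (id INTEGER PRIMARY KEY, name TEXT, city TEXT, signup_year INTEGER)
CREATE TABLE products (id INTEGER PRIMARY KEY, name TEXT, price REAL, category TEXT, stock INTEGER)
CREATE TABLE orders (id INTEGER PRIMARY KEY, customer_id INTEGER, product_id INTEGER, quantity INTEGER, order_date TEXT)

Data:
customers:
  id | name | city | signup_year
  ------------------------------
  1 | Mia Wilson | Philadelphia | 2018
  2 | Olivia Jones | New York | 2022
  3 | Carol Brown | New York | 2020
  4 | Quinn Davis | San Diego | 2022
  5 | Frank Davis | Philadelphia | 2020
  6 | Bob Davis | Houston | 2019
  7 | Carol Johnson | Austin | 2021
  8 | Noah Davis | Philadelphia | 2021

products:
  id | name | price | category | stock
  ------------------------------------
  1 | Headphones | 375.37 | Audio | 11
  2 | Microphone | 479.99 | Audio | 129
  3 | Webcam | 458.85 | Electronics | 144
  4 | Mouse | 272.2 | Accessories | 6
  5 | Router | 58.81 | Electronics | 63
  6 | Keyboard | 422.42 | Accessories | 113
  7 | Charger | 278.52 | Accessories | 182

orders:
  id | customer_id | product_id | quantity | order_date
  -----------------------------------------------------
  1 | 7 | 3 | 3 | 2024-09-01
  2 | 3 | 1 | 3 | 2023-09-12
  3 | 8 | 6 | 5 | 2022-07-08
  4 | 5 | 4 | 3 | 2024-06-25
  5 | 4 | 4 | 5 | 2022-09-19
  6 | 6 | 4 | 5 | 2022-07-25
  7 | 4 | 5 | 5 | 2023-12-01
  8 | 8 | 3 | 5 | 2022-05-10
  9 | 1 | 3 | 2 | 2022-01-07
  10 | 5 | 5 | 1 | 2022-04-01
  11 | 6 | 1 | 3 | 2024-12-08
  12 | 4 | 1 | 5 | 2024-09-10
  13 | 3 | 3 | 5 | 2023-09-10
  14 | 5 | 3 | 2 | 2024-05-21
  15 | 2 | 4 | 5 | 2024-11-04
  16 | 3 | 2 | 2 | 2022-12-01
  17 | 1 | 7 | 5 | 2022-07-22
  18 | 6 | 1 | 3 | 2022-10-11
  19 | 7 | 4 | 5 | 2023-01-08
SELECT name, price FROM products ORDER BY price ASC LIMIT 5

Execution result:
name | price
Router | 58.81
Mouse | 272.20
Charger | 278.52
Headphones | 375.37
Keyboard | 422.42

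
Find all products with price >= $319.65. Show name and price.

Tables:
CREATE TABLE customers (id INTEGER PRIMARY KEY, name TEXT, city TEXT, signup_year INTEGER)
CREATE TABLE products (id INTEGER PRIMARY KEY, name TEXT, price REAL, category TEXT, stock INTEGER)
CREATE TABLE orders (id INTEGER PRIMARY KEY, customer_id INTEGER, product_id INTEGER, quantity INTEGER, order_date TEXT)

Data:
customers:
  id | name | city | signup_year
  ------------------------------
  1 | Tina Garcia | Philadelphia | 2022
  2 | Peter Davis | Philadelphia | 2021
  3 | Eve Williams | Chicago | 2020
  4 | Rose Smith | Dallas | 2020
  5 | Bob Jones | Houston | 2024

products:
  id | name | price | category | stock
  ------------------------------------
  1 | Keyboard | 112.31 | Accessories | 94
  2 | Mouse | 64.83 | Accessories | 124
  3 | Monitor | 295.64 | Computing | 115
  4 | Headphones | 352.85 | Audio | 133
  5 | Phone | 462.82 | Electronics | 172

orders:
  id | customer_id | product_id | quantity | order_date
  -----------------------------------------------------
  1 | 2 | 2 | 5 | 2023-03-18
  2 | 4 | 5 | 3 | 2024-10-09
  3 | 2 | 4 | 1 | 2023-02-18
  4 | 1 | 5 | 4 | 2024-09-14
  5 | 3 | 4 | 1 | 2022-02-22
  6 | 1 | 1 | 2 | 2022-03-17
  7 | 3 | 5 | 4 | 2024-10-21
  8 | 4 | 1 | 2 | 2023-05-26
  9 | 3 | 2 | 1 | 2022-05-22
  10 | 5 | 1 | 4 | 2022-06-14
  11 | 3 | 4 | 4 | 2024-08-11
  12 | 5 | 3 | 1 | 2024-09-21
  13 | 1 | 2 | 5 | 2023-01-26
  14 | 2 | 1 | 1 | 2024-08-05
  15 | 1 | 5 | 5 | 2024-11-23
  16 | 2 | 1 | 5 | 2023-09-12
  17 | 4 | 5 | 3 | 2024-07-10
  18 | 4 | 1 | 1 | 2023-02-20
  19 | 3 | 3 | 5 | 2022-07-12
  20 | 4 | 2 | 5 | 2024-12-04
SELECT name, price FROM products WHERE price >= 319.65

Execution result:
name | price
Headphones | 352.85
Phone | 462.82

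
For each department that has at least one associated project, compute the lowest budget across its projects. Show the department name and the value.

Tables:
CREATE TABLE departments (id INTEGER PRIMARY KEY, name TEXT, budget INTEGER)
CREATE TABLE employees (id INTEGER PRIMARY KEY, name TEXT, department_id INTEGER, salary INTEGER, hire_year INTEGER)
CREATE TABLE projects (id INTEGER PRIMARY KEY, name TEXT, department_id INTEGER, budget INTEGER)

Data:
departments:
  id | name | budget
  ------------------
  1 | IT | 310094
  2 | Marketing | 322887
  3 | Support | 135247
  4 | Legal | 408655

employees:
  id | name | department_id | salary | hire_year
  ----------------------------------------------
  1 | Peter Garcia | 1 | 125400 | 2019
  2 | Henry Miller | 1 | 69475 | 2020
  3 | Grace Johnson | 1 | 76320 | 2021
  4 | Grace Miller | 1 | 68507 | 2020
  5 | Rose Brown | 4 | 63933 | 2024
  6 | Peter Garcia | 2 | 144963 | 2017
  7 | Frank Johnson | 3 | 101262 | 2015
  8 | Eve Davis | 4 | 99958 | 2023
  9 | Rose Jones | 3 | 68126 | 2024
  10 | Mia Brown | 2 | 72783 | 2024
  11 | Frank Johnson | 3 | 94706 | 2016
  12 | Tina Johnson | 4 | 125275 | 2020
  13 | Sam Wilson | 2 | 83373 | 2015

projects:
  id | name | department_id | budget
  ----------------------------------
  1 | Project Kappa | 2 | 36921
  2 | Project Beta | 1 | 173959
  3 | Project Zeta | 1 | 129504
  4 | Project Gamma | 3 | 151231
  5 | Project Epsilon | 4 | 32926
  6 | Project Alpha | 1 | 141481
SELECT p.name, MIN(c.budget) AS min_budget FROM projects c JOIN departments p ON c.department_id = p.id GROUP BY p.id, p.name

Execution result:
name | min_budget
IT | 129504
Marketing | 36921
Support | 151231
Legal | 32926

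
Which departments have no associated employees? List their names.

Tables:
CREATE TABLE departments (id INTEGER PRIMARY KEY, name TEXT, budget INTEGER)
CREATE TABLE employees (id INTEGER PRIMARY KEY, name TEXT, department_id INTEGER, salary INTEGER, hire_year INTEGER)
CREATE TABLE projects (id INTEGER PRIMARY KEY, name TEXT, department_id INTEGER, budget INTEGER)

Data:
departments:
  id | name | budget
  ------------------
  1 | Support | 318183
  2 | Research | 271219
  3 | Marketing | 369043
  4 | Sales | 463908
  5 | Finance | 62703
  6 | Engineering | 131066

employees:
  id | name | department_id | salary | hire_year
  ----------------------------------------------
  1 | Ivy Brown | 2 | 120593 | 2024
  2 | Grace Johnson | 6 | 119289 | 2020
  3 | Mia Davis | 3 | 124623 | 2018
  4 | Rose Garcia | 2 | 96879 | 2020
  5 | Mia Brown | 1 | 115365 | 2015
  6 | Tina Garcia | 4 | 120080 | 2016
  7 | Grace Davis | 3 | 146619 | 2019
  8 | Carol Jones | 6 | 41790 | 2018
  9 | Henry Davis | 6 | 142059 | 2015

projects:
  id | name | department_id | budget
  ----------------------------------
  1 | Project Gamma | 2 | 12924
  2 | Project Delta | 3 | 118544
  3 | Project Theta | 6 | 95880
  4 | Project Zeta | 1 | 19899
SELECT p.name FROM departments p LEFT JOIN employees c ON c.department_id = p.id WHERE c.id IS NULL

Execution result:
Finance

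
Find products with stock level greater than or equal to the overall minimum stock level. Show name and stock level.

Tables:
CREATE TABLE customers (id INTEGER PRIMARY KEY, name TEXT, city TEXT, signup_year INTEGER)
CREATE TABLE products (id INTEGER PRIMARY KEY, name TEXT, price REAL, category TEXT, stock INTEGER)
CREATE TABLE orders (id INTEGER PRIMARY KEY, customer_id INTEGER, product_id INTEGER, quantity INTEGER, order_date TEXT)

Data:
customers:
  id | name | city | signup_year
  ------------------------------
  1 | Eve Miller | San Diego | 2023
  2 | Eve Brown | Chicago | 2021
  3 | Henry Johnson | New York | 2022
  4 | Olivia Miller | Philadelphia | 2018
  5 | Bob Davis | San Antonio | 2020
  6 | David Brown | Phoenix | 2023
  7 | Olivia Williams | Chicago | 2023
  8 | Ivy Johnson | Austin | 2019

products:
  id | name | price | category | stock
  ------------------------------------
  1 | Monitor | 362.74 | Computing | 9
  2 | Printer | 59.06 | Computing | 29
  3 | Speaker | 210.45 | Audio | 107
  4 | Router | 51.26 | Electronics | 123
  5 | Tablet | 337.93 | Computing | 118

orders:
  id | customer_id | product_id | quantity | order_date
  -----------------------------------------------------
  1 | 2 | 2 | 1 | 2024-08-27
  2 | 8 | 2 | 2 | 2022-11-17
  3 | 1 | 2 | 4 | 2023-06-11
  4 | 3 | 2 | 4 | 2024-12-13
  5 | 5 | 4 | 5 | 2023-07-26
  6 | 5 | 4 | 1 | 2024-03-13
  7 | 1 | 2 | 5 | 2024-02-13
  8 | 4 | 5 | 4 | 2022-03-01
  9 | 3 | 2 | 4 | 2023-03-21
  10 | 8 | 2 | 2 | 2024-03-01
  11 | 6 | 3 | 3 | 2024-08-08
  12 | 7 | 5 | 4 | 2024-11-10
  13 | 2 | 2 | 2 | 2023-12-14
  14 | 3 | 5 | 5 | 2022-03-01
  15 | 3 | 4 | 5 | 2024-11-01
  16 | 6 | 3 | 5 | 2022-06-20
SELECT name, stock FROM products WHERE stock >= (SELECT MIN(stock) FROM products)

Execution result:
name | stock
Monitor | 9
Printer | 29
Speaker | 107
Router | 123
Tablet | 118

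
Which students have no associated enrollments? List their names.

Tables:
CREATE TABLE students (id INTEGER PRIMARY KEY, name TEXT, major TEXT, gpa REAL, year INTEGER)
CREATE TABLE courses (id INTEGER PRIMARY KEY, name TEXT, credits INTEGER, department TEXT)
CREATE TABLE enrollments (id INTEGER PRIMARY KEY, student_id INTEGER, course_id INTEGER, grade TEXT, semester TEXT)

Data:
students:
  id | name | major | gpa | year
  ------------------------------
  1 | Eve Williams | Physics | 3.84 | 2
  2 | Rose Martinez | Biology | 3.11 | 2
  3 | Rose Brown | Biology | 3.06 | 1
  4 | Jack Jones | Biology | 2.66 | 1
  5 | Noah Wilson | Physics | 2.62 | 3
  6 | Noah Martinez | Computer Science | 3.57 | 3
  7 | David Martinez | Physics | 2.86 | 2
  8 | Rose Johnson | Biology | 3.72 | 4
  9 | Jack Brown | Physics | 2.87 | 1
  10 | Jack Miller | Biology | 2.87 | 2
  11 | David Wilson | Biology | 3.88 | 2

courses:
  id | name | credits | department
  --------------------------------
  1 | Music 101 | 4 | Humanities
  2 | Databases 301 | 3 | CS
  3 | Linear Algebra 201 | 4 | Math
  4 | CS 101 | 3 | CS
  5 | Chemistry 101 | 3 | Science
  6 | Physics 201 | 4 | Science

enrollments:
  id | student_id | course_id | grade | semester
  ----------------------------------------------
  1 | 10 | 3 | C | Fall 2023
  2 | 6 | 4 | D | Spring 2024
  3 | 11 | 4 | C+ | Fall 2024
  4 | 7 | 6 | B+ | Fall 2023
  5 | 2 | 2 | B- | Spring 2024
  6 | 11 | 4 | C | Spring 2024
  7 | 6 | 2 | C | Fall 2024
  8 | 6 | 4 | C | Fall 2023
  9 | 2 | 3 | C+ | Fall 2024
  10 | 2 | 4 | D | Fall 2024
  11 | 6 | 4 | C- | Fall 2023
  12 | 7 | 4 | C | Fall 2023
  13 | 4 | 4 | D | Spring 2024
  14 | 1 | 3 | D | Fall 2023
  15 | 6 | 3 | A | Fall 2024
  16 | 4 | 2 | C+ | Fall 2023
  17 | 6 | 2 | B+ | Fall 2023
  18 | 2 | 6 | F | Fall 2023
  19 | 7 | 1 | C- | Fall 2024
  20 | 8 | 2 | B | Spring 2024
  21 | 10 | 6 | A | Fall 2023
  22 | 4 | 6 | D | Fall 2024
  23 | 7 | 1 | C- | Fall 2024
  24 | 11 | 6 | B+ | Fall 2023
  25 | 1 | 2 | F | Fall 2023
SELECT p.name FROM students p LEFT JOIN enrollments c ON c.student_id = p.id WHERE c.id IS NULL

Execution result:
name
Rose Brown
Noah Wilson
Jack Brown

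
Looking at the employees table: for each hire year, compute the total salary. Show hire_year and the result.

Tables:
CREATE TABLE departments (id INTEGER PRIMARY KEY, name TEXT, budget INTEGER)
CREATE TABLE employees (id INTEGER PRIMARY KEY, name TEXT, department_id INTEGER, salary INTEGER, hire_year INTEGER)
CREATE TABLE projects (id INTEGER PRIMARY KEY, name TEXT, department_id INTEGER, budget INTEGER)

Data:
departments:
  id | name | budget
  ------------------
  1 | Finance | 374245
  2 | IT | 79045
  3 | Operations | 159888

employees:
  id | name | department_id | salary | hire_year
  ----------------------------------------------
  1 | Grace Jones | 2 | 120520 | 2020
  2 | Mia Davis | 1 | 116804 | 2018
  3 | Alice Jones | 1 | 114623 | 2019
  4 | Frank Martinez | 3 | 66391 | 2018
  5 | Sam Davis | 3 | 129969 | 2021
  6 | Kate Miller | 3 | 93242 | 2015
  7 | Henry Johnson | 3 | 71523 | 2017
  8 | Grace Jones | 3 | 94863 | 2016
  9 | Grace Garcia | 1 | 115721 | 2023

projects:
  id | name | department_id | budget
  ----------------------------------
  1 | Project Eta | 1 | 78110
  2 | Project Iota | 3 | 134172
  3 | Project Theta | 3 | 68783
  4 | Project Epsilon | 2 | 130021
SELECT hire_year, SUM(salary) AS sum_salary FROM employees GROUP BY hire_year

Execution result:
hire_year | sum_salary
2015 | 93242
2016 | 94863
2017 | 71523
2018 | 183195
2019 | 114623
2020 | 120520
2021 | 129969
2023 | 115721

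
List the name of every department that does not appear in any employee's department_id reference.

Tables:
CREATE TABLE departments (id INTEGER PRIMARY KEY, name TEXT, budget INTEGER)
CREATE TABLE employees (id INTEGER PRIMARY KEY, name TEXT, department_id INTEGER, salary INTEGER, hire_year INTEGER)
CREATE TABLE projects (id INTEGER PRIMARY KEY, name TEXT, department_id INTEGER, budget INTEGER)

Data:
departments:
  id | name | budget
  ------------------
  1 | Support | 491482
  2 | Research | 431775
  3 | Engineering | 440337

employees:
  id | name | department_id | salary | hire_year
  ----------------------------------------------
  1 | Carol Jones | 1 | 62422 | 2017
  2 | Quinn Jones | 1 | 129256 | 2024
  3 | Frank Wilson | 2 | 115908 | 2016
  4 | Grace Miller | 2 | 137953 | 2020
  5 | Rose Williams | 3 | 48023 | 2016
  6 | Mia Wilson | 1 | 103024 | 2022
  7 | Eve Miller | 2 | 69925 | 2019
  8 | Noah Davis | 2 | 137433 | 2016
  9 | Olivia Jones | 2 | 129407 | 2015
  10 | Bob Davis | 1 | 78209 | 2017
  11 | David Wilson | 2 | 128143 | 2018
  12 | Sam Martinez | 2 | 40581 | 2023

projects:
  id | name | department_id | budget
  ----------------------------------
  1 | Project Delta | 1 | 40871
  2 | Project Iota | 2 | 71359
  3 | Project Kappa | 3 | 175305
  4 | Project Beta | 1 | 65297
SELECT p.name FROM departments p LEFT JOIN employees c ON c.department_id = p.id WHERE c.id IS NULL

Execution result:
(no rows)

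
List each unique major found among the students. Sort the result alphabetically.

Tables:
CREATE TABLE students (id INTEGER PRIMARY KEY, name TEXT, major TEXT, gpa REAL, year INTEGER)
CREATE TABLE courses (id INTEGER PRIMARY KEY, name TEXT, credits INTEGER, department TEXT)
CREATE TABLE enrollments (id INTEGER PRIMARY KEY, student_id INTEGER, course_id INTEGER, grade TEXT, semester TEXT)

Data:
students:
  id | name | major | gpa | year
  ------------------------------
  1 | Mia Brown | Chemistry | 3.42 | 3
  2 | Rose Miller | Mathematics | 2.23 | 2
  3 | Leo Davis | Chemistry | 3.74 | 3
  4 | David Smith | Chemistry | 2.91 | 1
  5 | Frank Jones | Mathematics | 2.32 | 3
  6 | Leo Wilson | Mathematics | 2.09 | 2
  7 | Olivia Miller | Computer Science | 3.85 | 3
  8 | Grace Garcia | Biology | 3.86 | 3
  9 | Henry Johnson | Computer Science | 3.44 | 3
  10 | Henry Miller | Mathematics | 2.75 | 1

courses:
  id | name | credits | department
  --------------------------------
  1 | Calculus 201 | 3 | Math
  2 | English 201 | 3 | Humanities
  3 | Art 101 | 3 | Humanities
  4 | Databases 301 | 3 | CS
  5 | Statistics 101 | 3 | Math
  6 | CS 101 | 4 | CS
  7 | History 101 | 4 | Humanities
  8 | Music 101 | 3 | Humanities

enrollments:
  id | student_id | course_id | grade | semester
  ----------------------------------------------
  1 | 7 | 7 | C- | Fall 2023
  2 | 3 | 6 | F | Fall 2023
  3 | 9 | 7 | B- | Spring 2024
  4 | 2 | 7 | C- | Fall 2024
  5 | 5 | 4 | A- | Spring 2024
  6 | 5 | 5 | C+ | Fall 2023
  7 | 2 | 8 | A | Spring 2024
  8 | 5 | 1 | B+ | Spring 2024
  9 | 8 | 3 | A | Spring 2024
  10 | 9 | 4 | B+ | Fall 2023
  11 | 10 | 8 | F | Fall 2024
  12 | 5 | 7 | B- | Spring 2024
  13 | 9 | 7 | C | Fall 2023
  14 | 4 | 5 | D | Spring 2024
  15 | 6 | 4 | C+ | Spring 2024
SELECT DISTINCT major FROM students ORDER BY major

Execution result:
major
Biology
Chemistry
Computer Science
Mathematics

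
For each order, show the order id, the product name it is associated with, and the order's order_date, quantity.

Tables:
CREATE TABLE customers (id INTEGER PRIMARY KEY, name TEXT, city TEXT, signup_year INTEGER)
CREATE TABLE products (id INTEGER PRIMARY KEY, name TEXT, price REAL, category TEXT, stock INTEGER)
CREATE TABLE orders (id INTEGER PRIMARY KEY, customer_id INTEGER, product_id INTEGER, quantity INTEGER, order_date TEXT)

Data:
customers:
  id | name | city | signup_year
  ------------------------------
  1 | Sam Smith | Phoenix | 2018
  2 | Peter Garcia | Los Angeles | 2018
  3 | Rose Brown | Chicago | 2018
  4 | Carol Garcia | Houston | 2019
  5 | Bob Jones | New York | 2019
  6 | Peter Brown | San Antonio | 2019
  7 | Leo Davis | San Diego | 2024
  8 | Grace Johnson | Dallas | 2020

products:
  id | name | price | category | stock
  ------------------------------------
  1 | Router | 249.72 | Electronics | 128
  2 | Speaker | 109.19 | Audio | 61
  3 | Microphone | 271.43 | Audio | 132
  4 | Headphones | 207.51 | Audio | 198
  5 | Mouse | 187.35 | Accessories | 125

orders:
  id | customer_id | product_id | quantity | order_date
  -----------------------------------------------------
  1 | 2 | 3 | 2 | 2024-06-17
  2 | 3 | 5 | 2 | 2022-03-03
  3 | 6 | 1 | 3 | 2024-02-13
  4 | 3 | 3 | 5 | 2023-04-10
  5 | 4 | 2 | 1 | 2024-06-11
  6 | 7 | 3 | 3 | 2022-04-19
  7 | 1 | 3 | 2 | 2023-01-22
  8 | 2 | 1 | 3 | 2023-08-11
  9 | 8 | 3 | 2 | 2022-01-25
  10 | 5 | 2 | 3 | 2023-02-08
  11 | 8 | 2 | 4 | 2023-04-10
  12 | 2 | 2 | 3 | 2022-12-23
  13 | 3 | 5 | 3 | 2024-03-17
SELECT c.id, p.name AS product, c.order_date, c.quantity FROM orders c JOIN products p ON c.product_id = p.id

Execution result:
id | product | order_date | quantity
1 | Microphone | 2024-06-17 | 2
2 | Mouse | 2022-03-03 | 2
3 | Router | 2024-02-13 | 3
4 | Microphone | 2023-04-10 | 5
5 | Speaker | 2024-06-11 | 1
6 | Microphone | 2022-04-19 | 3
7 | Microphone | 2023-01-22 | 2
8 | Router | 2023-08-11 | 3
9 | Microphone | 2022-01-25 | 2
10 | Speaker | 2023-02-08 | 3
11 | Speaker | 2023-04-10 | 4
12 | Speaker | 2022-12-23 | 3
13 | Mouse | 2024-03-17 | 3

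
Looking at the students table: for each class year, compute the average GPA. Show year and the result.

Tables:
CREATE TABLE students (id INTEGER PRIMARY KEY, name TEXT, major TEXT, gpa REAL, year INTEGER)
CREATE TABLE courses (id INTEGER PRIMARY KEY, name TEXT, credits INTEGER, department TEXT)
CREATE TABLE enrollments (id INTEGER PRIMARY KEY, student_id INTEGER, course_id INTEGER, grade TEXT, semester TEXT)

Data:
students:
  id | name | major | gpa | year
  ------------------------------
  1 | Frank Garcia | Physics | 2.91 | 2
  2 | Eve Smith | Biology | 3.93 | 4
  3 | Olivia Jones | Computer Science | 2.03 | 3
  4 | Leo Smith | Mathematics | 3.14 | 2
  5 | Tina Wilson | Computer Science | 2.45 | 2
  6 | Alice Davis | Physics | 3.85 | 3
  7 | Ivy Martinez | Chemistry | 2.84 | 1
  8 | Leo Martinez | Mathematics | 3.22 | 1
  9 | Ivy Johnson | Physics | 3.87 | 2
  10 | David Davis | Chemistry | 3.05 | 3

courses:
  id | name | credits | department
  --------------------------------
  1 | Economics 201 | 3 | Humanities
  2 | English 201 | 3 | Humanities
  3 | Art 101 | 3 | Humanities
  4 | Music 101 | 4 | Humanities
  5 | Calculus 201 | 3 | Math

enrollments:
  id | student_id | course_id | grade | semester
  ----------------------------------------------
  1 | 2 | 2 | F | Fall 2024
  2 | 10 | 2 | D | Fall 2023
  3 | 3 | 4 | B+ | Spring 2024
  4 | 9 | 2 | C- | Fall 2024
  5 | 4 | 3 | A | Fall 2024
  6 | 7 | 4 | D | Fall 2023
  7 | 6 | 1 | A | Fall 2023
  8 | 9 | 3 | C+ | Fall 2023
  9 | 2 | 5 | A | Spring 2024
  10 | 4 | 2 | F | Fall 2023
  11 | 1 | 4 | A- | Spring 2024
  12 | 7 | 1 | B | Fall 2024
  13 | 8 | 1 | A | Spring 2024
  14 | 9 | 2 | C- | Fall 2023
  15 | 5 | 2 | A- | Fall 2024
SELECT year, AVG(gpa) AS avg_gpa FROM students GROUP BY year

Execution result:
year | avg_gpa
1 | 3.03
2 | 3.09
3 | 2.98
4 | 3.93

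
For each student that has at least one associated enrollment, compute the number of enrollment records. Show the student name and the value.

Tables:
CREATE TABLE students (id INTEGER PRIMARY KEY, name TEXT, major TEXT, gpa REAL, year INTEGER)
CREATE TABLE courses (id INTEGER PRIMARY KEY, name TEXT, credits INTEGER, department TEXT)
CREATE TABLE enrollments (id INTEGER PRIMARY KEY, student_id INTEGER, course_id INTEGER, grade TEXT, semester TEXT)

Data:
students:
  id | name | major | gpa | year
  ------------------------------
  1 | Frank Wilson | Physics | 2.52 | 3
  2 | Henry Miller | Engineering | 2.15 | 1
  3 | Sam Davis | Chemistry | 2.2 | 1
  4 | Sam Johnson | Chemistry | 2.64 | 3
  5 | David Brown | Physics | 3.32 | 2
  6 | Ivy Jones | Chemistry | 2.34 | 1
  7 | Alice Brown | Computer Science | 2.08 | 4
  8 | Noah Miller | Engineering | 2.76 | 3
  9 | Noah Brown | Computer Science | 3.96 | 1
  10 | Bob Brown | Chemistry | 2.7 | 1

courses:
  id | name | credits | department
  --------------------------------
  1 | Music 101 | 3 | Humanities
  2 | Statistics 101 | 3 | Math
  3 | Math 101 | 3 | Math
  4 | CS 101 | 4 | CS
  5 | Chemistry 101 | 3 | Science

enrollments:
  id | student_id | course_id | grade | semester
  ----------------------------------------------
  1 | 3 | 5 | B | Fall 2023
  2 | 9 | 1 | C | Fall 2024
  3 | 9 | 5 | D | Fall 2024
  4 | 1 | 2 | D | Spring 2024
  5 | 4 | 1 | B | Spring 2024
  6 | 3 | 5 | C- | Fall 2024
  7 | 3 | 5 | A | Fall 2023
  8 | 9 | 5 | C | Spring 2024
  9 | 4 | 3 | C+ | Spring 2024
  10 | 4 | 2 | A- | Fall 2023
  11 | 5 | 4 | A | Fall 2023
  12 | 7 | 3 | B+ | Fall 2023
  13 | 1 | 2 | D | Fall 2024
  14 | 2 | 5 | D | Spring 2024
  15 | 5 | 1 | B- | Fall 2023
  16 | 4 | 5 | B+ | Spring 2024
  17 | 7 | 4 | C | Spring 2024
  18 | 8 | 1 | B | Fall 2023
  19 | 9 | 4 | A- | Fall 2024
SELECT p.name, COUNT(*) AS n FROM enrollments c JOIN students p ON c.student_id = p.id GROUP BY p.id, p.name

Execution result:
name | n
Frank Wilson | 2
Henry Miller | 1
Sam Davis | 3
Sam Johnson | 4
David Brown | 2
Alice Brown | 2
Noah Miller | 1
Noah Brown | 4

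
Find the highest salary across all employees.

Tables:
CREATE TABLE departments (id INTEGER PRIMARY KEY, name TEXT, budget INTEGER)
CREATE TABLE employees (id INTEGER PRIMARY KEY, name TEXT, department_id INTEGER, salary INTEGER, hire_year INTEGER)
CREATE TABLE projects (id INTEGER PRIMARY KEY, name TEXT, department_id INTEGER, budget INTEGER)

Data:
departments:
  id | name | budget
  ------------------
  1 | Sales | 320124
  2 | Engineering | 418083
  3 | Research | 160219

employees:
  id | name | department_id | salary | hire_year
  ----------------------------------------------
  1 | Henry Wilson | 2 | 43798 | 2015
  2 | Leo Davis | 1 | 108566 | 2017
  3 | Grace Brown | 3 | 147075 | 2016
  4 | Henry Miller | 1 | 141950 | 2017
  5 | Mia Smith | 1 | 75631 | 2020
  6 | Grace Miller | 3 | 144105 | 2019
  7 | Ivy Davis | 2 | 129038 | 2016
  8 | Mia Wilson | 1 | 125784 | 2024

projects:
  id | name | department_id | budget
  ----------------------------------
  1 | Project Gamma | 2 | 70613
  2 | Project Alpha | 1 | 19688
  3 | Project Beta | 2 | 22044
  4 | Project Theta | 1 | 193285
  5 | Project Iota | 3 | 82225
SELECT MAX(salary) FROM employees

Execution result:
147075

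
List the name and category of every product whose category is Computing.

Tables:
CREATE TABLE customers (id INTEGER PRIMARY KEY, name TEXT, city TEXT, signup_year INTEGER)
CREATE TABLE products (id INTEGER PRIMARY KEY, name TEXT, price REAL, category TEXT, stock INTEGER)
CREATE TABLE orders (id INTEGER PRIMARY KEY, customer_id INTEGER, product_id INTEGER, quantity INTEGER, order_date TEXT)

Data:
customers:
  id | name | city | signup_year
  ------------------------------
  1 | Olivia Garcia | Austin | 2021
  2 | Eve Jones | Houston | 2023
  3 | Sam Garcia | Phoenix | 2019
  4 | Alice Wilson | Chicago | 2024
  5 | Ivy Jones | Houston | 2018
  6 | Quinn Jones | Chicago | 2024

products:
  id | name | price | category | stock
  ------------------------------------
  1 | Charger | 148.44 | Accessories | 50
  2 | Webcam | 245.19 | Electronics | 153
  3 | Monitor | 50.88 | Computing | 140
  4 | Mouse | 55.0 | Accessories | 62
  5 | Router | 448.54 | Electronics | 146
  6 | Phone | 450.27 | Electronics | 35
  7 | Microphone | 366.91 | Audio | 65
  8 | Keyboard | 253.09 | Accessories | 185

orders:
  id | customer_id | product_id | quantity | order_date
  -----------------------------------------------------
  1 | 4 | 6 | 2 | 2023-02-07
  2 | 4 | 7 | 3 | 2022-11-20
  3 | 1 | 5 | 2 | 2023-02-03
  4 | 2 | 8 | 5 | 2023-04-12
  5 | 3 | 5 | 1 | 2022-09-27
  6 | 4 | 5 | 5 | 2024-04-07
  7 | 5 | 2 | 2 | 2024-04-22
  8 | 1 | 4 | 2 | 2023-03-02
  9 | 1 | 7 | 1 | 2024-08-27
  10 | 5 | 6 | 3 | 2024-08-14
SELECT name, category FROM products WHERE category = 'Computing'

Execution result:
name | category
Monitor | Computing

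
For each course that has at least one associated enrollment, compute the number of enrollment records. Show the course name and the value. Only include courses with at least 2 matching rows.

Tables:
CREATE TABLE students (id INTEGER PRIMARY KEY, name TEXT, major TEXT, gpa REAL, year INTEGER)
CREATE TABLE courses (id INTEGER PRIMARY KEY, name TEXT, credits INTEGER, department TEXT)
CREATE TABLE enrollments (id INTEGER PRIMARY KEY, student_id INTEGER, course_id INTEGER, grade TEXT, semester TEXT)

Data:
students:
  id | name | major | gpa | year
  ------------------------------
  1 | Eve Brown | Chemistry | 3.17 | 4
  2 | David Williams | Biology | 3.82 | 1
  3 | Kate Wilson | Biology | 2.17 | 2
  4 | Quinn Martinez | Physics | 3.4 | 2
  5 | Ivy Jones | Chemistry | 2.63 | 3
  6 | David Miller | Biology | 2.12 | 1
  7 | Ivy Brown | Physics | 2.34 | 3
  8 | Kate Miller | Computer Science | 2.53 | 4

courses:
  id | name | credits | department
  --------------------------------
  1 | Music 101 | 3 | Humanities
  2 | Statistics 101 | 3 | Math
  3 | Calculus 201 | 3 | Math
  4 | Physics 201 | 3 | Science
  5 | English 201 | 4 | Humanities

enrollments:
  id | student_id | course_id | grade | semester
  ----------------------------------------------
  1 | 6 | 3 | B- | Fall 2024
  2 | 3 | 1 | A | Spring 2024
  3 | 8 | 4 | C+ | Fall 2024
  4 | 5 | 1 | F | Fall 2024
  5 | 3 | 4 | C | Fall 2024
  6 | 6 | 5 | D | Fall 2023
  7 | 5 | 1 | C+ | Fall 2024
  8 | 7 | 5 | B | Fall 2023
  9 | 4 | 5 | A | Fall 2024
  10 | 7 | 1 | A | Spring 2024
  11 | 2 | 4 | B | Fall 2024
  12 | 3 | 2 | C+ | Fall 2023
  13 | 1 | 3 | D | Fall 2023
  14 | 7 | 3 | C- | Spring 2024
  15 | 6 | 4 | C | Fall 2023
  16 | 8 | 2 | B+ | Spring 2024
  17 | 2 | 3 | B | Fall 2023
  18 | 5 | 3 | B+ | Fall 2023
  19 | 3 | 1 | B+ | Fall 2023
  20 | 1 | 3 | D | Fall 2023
SELECT p.name, COUNT(*) AS n FROM enrollments c JOIN courses p ON c.course_id = p.id GROUP BY p.id, p.name HAVING COUNT(*) >= 2

Execution result:
name | n
Music 101 | 5
Statistics 101 | 2
Calculus 201 | 6
Physics 201 | 4
English 201 | 3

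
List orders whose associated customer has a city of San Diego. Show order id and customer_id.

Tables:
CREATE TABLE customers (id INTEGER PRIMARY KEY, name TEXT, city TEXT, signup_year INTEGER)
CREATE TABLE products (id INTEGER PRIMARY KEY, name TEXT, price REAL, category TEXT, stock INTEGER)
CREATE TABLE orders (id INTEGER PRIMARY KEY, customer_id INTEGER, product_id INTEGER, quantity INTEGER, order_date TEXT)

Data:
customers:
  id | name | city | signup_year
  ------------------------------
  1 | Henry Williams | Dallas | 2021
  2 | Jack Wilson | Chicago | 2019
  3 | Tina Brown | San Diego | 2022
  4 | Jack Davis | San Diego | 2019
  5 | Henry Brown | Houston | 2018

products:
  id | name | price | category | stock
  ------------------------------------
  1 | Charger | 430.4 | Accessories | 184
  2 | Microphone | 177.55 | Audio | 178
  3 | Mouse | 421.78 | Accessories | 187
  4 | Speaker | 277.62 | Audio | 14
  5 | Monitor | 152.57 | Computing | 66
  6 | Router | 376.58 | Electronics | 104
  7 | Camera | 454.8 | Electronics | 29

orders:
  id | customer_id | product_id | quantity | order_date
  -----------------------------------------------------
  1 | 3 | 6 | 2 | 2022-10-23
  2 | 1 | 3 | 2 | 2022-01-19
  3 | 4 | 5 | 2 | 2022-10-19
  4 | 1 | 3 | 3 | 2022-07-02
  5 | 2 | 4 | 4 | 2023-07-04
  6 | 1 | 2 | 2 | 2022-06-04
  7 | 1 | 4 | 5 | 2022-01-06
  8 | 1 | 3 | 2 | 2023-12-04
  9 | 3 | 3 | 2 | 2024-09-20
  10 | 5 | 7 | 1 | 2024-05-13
SELECT id, customer_id FROM orders WHERE customer_id IN (SELECT id FROM customers WHERE city = 'San Diego')

Execution result:
id | customer_id
1 | 3
3 | 4
9 | 3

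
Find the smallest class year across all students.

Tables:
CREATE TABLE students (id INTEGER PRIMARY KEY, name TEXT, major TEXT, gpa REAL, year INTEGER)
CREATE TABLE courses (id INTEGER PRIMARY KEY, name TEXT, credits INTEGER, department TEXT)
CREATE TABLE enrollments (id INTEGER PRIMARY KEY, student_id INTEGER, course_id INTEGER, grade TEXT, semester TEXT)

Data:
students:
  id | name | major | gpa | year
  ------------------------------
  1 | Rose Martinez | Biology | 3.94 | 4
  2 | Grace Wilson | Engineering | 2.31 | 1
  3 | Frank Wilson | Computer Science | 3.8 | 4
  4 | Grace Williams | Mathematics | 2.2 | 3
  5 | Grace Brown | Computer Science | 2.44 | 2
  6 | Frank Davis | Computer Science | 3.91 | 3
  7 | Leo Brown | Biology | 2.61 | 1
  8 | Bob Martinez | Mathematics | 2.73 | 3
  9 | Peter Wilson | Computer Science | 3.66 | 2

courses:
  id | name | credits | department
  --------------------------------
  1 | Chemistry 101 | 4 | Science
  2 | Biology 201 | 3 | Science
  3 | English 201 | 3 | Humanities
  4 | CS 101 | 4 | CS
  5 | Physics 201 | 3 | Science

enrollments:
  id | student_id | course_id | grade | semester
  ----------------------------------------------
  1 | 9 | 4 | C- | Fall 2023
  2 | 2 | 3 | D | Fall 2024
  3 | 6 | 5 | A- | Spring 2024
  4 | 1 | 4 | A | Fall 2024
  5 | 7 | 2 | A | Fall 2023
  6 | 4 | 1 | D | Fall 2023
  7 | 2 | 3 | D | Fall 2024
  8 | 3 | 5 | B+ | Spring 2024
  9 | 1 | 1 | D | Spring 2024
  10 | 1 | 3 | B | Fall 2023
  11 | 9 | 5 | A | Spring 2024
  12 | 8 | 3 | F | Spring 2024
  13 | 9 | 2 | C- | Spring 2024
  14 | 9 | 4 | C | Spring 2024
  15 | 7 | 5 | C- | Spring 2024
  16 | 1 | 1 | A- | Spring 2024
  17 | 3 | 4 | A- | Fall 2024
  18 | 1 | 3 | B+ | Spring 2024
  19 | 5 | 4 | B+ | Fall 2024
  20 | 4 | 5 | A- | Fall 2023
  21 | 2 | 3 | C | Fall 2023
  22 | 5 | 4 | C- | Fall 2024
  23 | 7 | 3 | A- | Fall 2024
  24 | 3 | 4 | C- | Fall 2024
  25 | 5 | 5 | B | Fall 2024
SELECT MIN(year) FROM students

Execution result:
1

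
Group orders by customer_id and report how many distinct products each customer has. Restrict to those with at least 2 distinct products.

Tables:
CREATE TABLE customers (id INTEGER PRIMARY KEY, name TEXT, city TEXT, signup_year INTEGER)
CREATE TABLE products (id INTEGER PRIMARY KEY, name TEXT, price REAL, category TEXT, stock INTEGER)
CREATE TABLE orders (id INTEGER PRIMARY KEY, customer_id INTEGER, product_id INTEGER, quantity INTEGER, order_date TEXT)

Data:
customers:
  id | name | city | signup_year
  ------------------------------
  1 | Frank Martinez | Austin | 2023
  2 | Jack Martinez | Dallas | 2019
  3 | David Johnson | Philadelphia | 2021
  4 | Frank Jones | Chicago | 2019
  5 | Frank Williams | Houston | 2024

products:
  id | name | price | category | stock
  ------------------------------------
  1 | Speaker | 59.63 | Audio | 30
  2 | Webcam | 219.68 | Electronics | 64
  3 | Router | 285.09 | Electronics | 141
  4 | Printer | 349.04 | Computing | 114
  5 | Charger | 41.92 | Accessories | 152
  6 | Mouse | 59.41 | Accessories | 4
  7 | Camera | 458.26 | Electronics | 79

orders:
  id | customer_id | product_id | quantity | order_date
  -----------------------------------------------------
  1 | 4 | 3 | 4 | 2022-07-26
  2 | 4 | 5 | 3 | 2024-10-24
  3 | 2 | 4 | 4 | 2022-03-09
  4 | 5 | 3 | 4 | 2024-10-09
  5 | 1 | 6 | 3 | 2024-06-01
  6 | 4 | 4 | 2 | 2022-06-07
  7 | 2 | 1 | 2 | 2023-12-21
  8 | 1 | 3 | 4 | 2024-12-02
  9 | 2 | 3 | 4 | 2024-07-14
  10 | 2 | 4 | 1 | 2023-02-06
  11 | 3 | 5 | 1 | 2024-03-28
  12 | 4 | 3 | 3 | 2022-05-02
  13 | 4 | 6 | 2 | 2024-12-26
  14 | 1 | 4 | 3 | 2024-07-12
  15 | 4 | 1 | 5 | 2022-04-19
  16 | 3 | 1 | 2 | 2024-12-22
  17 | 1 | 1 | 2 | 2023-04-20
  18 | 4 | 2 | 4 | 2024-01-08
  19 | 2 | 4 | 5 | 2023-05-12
SELECT customer_id, COUNT(DISTINCT product_id) AS distinct_product_count FROM orders GROUP BY customer_id HAVING COUNT(DISTINCT product_id) >= 2

Execution result:
customer_id | distinct_product_count
1 | 4
2 | 3
3 | 2
4 | 6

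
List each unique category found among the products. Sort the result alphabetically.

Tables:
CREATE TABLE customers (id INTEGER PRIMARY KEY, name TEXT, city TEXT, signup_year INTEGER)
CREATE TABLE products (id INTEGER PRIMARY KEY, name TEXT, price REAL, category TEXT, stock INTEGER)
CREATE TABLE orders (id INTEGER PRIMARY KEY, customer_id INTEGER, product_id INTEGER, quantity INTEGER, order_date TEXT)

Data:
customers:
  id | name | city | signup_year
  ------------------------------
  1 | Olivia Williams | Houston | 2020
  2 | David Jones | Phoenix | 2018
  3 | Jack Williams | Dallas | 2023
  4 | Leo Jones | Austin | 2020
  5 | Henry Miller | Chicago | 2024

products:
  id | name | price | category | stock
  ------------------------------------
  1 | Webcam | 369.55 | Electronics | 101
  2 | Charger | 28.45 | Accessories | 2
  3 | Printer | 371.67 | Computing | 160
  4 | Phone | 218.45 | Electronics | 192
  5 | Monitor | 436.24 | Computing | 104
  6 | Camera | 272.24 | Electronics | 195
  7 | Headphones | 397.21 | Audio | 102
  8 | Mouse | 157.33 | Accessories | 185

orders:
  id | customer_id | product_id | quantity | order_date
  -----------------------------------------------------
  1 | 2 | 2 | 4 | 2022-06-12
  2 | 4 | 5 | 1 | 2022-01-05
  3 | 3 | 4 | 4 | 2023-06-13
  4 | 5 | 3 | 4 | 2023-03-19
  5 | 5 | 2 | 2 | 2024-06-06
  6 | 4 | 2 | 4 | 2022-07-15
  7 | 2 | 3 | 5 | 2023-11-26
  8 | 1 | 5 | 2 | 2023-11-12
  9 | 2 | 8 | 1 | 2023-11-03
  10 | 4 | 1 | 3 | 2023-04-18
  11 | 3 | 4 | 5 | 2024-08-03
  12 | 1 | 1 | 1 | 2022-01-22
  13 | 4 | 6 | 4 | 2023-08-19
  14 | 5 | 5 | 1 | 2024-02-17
SELECT DISTINCT category FROM products ORDER BY category

Execution result:
category
Accessories
Audio
Computing
Electronics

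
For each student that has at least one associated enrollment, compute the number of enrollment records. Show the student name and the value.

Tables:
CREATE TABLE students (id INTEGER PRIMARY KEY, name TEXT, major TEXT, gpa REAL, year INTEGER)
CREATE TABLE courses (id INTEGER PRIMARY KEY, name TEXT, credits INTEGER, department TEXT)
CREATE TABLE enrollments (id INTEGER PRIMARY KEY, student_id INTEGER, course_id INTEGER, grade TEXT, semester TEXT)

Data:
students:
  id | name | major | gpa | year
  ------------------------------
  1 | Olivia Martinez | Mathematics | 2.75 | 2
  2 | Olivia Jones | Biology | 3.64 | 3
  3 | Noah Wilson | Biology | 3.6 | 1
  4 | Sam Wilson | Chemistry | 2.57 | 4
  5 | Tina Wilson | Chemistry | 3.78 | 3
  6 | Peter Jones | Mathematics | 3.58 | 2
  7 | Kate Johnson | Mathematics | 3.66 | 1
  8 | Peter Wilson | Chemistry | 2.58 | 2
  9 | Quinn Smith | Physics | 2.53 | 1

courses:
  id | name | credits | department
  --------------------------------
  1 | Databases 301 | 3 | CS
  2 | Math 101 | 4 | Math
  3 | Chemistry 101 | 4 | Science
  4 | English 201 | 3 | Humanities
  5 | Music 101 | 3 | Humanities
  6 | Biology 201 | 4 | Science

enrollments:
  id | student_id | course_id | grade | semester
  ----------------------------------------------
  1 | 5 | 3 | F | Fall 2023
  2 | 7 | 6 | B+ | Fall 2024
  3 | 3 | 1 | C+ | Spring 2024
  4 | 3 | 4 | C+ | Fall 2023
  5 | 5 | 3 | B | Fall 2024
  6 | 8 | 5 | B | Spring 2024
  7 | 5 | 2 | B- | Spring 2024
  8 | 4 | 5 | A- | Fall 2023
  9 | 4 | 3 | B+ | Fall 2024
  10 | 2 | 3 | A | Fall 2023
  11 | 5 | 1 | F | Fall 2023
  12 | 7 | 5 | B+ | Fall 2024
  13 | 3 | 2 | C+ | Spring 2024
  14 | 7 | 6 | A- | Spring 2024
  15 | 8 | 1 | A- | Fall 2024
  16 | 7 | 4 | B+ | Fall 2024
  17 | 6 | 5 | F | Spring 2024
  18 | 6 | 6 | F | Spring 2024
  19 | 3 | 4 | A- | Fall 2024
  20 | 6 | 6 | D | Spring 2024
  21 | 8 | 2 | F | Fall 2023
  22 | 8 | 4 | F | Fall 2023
SELECT p.name, COUNT(*) AS n FROM enrollments c JOIN students p ON c.student_id = p.id GROUP BY p.id, p.name

Execution result:
name | n
Olivia Jones | 1
Noah Wilson | 4
Sam Wilson | 2
Tina Wilson | 4
Peter Jones | 3
Kate Johnson | 4
Peter Wilson | 4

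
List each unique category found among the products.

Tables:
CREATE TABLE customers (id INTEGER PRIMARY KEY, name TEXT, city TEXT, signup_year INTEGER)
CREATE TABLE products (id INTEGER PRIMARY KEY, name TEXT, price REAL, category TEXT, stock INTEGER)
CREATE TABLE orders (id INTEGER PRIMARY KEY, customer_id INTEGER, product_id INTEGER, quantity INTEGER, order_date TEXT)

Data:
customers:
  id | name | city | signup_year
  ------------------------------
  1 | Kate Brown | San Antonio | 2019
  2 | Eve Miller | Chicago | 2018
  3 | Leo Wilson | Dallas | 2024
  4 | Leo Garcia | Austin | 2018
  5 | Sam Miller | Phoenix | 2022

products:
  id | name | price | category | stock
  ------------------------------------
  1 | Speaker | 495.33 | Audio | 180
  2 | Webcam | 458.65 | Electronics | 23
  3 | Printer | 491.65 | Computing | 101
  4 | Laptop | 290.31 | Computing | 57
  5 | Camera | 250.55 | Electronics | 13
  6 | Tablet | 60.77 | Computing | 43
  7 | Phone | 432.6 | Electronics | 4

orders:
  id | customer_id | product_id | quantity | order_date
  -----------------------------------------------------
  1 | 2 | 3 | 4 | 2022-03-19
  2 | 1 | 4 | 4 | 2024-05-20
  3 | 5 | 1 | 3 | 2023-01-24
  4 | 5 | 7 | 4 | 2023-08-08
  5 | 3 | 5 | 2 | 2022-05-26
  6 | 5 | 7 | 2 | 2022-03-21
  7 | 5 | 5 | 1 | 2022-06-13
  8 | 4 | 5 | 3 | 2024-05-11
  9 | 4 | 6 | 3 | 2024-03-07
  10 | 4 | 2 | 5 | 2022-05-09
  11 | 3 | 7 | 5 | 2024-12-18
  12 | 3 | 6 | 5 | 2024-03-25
SELECT DISTINCT category FROM products

Execution result:
category
Audio
Electronics
Computing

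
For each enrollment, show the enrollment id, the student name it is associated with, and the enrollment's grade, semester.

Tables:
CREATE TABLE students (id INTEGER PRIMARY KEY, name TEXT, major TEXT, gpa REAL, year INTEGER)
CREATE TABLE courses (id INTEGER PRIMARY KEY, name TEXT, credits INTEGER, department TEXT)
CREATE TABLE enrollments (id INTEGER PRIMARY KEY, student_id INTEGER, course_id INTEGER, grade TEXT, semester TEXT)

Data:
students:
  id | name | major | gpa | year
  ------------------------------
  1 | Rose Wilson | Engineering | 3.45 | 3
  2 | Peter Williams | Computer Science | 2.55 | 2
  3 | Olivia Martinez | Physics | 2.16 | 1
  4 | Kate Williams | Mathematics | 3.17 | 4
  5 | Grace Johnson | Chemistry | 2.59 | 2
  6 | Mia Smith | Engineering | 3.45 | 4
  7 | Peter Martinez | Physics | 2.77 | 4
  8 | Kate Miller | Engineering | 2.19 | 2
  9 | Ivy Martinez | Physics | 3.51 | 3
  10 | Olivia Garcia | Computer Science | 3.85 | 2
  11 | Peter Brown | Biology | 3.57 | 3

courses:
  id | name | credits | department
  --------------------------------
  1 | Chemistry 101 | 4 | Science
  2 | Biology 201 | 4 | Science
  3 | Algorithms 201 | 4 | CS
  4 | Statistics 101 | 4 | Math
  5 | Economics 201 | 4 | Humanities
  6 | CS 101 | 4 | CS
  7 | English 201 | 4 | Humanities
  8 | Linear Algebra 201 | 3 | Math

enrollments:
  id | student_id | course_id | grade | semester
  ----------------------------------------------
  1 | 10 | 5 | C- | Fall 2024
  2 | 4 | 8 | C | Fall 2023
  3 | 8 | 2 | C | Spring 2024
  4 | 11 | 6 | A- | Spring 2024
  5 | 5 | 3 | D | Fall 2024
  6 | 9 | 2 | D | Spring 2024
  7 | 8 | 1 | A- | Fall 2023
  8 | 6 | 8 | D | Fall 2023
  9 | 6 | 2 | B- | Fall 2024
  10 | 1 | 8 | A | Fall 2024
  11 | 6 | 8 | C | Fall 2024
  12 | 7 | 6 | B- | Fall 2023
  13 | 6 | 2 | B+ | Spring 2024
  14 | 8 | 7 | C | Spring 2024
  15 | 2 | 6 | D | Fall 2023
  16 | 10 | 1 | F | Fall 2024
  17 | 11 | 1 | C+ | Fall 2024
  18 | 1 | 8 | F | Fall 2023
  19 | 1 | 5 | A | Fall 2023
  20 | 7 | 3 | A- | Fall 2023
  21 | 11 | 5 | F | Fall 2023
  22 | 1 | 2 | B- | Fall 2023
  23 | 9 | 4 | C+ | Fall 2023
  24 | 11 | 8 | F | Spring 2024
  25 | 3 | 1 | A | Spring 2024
SELECT c.id, p.name AS student, c.grade, c.semester FROM enrollments c JOIN students p ON c.student_id = p.id

Execution result:
id | student | grade | semester
1 | Olivia Garcia | C- | Fall 2024
2 | Kate Williams | C | Fall 2023
3 | Kate Miller | C | Spring 2024
4 | Peter Brown | A- | Spring 2024
5 | Grace Johnson | D | Fall 2024
6 | Ivy Martinez | D | Spring 2024
7 | Kate Miller | A- | Fall 2023
8 | Mia Smith | D | Fall 2023
9 | Mia Smith | B- | Fall 2024
10 | Rose Wilson | A | Fall 2024
11 | Mia Smith | C | Fall 2024
12 | Peter Martinez | B- | Fall 2023
13 | Mia Smith | B+ | Spring 2024
14 | Kate Miller | C | Spring 2024
15 | Peter Williams | D | Fall 2023
16 | Olivia Garcia | F | Fall 2024
17 | Peter Brown | C+ | Fall 2024
18 | Rose Wilson | F | Fall 2023
19 | Rose Wilson | A | Fall 2023
20 | Peter Martinez | A- | Fall 2023
21 | Peter Brown | F | Fall 2023
22 | Rose Wilson | B- | Fall 2023
23 | Ivy Martinez | C+ | Fall 2023
24 | Peter Brown | F | Spring 2024
25 | Olivia Martinez | A | Spring 2024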